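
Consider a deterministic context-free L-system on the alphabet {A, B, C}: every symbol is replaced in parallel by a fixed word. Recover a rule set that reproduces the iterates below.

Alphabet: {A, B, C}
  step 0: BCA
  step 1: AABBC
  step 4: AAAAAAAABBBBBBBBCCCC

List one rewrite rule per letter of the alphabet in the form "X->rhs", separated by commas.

  step 0 ⇒ step 1: BCA ⇒ AA·BB·C
    A ↦ C
    B ↦ AA
    C ↦ BB

A->C, B->AA, C->BB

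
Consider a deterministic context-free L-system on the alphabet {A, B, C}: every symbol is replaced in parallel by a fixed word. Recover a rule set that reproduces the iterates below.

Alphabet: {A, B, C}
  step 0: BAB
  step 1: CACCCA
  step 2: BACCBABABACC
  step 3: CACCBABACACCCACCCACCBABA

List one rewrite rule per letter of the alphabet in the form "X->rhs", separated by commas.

  step 2 ⇒ step 3: BACCBABABACC ⇒ CA·CC·BA·BA·CA·CC·CA·CC·CA·CC·BA·BA
    A ↦ CC
    B ↦ CA
    C ↦ BA

A->CC, B->CA, C->BA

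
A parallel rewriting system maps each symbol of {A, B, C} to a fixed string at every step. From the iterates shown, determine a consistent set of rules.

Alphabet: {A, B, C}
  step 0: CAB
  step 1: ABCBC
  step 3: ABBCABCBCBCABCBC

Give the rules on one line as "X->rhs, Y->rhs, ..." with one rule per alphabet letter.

A->C, B->BC, C->AB

  step 0 ⇒ step 1: CAB ⇒ AB·C·BC
    A ↦ C
    B ↦ BC
    C ↦ AB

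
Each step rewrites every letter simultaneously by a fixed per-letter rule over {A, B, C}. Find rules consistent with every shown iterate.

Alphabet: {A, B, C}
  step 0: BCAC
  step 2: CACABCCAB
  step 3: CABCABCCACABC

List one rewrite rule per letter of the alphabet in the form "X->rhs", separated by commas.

A->B, B->C, C->CA

  step 2 ⇒ step 3: CACABCCAB ⇒ CA·B·CA·B·C·CA·CA·B·C
    A ↦ B
    B ↦ C
    C ↦ CA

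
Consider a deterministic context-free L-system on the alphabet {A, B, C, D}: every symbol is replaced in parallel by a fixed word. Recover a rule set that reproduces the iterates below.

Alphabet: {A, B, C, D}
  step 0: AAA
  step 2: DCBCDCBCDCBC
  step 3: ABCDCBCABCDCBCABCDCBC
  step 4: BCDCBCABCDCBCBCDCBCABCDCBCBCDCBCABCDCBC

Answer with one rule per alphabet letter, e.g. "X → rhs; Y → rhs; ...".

  step 3 ⇒ step 4: ABCDCBCABCDCBCABCDCBC ⇒ BC·DC·BC·A·BC·DC·BC·BC·DC·BC·A·BC·DC·BC·BC·DC·BC·A·BC·DC·BC
    A ↦ BC
    B ↦ DC
    C ↦ BC
    D ↦ A

A->BC, B->DC, C->BC, D->A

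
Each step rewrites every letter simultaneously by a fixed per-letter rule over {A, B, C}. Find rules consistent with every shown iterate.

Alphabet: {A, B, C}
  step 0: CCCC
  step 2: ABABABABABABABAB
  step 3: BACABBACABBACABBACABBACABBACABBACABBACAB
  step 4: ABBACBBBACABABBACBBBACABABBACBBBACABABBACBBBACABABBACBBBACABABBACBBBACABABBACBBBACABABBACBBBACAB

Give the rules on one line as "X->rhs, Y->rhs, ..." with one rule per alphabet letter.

A->BAC, B->AB, C->BB

  step 3 ⇒ step 4: BACABBACABBACABBACABBACABBACABBACABBACAB ⇒ AB·BAC·BB·BAC·AB·AB·BAC·BB·BAC·AB·AB·BAC·BB·BAC·AB·AB·BAC·BB·BAC·AB·AB·BAC·BB·BAC·AB·AB·BAC·BB·BAC·AB·AB·BAC·BB·BAC·AB·AB·BAC·BB·BAC·AB
    A ↦ BAC
    B ↦ AB
    C ↦ BB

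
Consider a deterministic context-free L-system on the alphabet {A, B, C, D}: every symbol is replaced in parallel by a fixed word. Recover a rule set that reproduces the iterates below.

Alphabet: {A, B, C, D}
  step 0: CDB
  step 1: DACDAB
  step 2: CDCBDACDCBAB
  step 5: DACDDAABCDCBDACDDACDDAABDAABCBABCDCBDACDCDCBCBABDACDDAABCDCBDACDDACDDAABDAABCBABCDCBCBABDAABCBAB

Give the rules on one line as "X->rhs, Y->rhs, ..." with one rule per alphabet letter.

A->CB, B->AB, C->DA, D->CD

  step 1 ⇒ step 2: DACDAB ⇒ CD·CB·DA·CD·CB·AB
    A ↦ CB
    B ↦ AB
    C ↦ DA
    D ↦ CD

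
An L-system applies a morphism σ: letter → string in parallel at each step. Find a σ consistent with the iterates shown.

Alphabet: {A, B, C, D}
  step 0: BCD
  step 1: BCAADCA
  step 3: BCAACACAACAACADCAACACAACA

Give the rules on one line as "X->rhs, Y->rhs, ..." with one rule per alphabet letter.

A->CA, B->BCA, C->A, D->DCA

  step 0 ⇒ step 1: BCD ⇒ BCA·A·DCA
    B ↦ BCA
    C ↦ A
    D ↦ DCA
    A ↦ CA  (constrained at step 1)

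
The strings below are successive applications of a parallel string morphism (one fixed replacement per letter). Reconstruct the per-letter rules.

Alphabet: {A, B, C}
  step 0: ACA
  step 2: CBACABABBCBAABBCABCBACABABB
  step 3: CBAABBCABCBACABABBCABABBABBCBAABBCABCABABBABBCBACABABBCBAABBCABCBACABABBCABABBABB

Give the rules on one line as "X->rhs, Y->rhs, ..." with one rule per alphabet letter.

  step 2 ⇒ step 3: CBACABABBCBAABBCABCBACABABB ⇒ CBA·ABB·CAB·CBA·CAB·ABB·CAB·ABB·ABB·CBA·ABB·CAB·CAB·ABB·ABB·CBA·CAB·ABB·CBA·ABB·CAB·CBA·CAB·ABB·CAB·ABB·ABB
    A ↦ CAB
    B ↦ ABB
    C ↦ CBA

A->CAB, B->ABB, C->CBA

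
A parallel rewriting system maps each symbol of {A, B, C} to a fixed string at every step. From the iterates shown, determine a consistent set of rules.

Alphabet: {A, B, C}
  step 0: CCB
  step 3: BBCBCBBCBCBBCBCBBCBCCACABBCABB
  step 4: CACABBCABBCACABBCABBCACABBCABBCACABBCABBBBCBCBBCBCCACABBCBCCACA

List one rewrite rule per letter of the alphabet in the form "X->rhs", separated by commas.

A->CBC, B->CA, C->BB

  step 3 ⇒ step 4: BBCBCBBCBCBBCBCBBCBCCACABBCABB ⇒ CA·CA·BB·CA·BB·CA·CA·BB·CA·BB·CA·CA·BB·CA·BB·CA·CA·BB·CA·BB·BB·CBC·BB·CBC·CA·CA·BB·CBC·CA·CA
    A ↦ CBC
    B ↦ CA
    C ↦ BB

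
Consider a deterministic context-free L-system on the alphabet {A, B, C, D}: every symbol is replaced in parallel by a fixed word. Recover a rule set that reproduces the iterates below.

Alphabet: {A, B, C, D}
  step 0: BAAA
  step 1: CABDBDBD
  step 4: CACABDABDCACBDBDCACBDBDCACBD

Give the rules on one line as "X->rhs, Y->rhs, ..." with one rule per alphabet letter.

  step 0 ⇒ step 1: BAAA ⇒ CA·BD·BD·BD
    A ↦ BD
    B ↦ CA
    C ↦ A  (constrained at step 1)
    D ↦ C  (constrained at step 1)

A->BD, B->CA, C->A, D->C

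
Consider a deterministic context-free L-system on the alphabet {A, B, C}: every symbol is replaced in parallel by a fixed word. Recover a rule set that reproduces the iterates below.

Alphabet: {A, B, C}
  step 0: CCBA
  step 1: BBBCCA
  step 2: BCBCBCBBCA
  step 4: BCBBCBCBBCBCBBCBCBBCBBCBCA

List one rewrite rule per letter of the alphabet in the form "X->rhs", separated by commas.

A->CA, B->BC, C->B

  step 1 ⇒ step 2: BBBCCA ⇒ BC·BC·BC·B·B·CA
    A ↦ CA
    B ↦ BC
    C ↦ B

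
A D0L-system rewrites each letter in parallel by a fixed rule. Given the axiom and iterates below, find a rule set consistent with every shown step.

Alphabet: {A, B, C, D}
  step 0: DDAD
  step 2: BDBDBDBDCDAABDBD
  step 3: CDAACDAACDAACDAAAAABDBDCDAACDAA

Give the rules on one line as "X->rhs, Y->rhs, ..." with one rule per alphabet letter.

A->BD, B->CD, C->A, D->AA

  step 2 ⇒ step 3: BDBDBDBDCDAABDBD ⇒ CD·AA·CD·AA·CD·AA·CD·AA·A·AA·BD·BD·CD·AA·CD·AA
    A ↦ BD
    B ↦ CD
    C ↦ A
    D ↦ AA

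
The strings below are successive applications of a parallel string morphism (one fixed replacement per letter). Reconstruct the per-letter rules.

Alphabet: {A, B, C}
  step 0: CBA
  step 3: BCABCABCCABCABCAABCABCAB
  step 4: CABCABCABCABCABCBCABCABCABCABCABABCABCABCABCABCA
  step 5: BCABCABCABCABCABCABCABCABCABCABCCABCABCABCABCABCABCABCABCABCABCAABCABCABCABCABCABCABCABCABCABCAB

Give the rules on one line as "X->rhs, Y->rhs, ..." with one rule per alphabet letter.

  step 4 ⇒ step 5: CABCABCABCABCABCBCABCABCABCABCABABCABCABCABCABCA ⇒ BC·AB·CA·BC·AB·CA·BC·AB·CA·BC·AB·CA·BC·AB·CA·BC·CA·BC·AB·CA·BC·AB·CA·BC·AB·CA·BC·AB·CA·BC·AB·CA·AB·CA·BC·AB·CA·BC·AB·CA·BC·AB·CA·BC·AB·CA·BC·AB
    A ↦ AB
    B ↦ CA
    C ↦ BC

A->AB, B->CA, C->BC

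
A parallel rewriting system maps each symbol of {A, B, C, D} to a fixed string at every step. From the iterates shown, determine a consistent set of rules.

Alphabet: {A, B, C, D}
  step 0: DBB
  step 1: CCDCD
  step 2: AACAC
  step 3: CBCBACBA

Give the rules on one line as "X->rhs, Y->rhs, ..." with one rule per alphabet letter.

A->CB, B->CD, C->A, D->C

  step 2 ⇒ step 3: AACAC ⇒ CB·CB·A·CB·A
    A ↦ CB
    C ↦ A
  step 0 ⇒ step 1: DBB ⇒ C·CD·CD
    B ↦ CD
  step 0 ⇒ step 1: DBB ⇒ C·CD·CD
    D ↦ C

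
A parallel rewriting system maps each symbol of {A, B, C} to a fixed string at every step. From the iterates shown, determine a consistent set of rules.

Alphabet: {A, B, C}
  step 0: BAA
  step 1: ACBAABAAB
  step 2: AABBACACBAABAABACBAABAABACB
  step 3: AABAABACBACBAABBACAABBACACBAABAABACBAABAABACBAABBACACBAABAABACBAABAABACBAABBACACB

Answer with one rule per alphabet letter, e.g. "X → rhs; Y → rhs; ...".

A->AAB, B->ACB, C->BAC

  step 2 ⇒ step 3: AABBACACBAABAABACBAABAABACB ⇒ AAB·AAB·ACB·ACB·AAB·BAC·AAB·BAC·ACB·AAB·AAB·ACB·AAB·AAB·ACB·AAB·BAC·ACB·AAB·AAB·ACB·AAB·AAB·ACB·AAB·BAC·ACB
    A ↦ AAB
    B ↦ ACB
    C ↦ BAC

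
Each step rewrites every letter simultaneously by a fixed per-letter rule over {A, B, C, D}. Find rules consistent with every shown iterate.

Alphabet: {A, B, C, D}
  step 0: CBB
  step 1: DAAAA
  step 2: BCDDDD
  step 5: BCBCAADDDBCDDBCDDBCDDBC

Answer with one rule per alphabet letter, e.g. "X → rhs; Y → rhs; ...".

A->D, B->AA, C->D, D->BC

  step 1 ⇒ step 2: DAAAA ⇒ BC·D·D·D·D
    A ↦ D
    D ↦ BC
  step 0 ⇒ step 1: CBB ⇒ D·AA·AA
    B ↦ AA
  step 0 ⇒ step 1: CBB ⇒ D·AA·AA
    C ↦ D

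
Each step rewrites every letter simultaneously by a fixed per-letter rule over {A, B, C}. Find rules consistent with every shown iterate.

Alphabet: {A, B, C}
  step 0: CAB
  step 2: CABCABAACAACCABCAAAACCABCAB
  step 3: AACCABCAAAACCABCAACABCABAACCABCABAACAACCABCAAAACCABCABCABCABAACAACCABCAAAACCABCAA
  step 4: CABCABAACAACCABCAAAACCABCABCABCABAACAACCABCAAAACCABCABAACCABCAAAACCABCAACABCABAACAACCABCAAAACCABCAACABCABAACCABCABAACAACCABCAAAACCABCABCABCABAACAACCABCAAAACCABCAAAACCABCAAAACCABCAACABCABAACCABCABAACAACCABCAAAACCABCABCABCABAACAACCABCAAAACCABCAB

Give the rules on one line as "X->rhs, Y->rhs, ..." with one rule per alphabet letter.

  step 3 ⇒ step 4: AACCABCAAAACCABCAACABCABAACCABCABAACAACCABCAAAACCABCABCABCABAACAACCABCAAAACCABCAA ⇒ CAB·CAB·AAC·AAC·CAB·CAA·AAC·CAB·CAB·CAB·CAB·AAC·AAC·CAB·CAA·AAC·CAB·CAB·AAC·CAB·CAA·AAC·CAB·CAA·CAB·CAB·AAC·AAC·CAB·CAA·AAC·CAB·CAA·CAB·CAB·AAC·CAB·CAB·AAC·AAC·CAB·CAA·AAC·CAB·CAB·CAB·CAB·AAC·AAC·CAB·CAA·AAC·CAB·CAA·AAC·CAB·CAA·AAC·CAB·CAA·CAB·CAB·AAC·CAB·CAB·AAC·AAC·CAB·CAA·AAC·CAB·CAB·CAB·CAB·AAC·AAC·CAB·CAA·AAC·CAB·CAB
    A ↦ CAB
    B ↦ CAA
    C ↦ AAC

A->CAB, B->CAA, C->AAC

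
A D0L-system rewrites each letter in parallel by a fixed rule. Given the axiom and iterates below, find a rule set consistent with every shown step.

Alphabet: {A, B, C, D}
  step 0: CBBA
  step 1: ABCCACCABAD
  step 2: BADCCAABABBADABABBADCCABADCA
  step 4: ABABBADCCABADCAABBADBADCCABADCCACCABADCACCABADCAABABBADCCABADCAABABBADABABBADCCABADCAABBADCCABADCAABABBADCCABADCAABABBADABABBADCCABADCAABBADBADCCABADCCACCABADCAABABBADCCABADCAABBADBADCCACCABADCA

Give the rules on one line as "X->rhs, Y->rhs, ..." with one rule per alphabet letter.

A->BAD, B->CCA, C->AB, D->CA

  step 1 ⇒ step 2: ABCCACCABAD ⇒ BAD·CCA·AB·AB·BAD·AB·AB·BAD·CCA·BAD·CA
    A ↦ BAD
    B ↦ CCA
    C ↦ AB
    D ↦ CA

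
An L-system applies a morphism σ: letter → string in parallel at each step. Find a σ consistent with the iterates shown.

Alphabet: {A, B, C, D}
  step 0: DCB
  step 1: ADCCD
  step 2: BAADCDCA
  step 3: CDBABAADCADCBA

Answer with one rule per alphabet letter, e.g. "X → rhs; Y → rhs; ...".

A->BA, B->CD, C->DC, D->A

  step 2 ⇒ step 3: BAADCDCA ⇒ CD·BA·BA·A·DC·A·DC·BA
    A ↦ BA
    B ↦ CD
    C ↦ DC
    D ↦ A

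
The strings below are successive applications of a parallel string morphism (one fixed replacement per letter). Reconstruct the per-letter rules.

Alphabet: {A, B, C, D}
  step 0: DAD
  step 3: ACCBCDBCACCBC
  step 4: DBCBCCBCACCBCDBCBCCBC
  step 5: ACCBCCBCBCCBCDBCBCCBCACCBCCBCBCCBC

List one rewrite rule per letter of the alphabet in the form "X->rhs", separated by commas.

  step 4 ⇒ step 5: DBCBCCBCACCBCDBCBCCBC ⇒ AC·C·BC·C·BC·BC·C·BC·D·BC·BC·C·BC·AC·C·BC·C·BC·BC·C·BC
    A ↦ D
    B ↦ C
    C ↦ BC
    D ↦ AC

A->D, B->C, C->BC, D->AC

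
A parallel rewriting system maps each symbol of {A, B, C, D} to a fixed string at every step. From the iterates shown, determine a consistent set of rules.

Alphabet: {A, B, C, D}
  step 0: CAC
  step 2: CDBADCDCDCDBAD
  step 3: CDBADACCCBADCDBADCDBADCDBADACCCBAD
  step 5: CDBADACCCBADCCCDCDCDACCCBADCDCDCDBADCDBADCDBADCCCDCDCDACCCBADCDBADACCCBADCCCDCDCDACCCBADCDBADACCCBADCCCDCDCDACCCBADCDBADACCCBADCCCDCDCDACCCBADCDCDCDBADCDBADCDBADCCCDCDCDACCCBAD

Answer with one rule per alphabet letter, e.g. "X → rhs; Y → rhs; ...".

  step 2 ⇒ step 3: CDBADCDCDCDBAD ⇒ CD·BAD·AC·CC·BAD·CD·BAD·CD·BAD·CD·BAD·AC·CC·BAD
    A ↦ CC
    B ↦ AC
    C ↦ CD
    D ↦ BAD

A->CC, B->AC, C->CD, D->BAD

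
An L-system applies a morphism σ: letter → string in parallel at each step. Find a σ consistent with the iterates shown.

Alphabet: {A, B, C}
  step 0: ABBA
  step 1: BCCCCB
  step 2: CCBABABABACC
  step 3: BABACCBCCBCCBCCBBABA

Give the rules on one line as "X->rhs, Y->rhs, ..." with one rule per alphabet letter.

  step 2 ⇒ step 3: CCBABABABACC ⇒ BA·BA·CC·B·CC·B·CC·B·CC·B·BA·BA
    A ↦ B
    B ↦ CC
    C ↦ BA

A->B, B->CC, C->BA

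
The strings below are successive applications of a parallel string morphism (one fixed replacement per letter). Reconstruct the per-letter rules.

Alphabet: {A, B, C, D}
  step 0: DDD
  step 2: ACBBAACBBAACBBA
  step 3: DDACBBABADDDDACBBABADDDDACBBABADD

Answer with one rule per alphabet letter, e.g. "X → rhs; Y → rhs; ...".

A->DD, B->BA, C->ACB, D->CB

  step 2 ⇒ step 3: ACBBAACBBAACBBA ⇒ DD·ACB·BA·BA·DD·DD·ACB·BA·BA·DD·DD·ACB·BA·BA·DD
    A ↦ DD
    B ↦ BA
    C ↦ ACB
    D ↦ CB  (constrained at step 0)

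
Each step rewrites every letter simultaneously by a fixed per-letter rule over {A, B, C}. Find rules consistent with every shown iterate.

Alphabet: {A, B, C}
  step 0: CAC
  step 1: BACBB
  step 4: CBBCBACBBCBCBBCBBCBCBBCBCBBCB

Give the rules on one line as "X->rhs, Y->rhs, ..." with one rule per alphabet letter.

  step 0 ⇒ step 1: CAC ⇒ B·ACB·B
    A ↦ ACB
    C ↦ B
    B ↦ CB  (constrained at step 1)

A->ACB, B->CB, C->B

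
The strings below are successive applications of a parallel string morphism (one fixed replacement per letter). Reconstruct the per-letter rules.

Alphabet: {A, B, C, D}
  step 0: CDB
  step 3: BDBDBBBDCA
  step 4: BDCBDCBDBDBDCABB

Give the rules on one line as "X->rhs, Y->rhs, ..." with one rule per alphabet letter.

  step 3 ⇒ step 4: BDBDBBBDCA ⇒ BD·C·BD·C·BD·BD·BD·C·A·BB
    A ↦ BB
    B ↦ BD
    C ↦ A
    D ↦ C

A->BB, B->BD, C->A, D->C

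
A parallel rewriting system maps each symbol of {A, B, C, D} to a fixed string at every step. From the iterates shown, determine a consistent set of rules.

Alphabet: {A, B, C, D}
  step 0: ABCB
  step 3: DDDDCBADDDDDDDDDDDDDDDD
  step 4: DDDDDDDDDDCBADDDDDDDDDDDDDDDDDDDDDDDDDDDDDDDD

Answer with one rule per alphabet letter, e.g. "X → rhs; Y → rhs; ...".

A->BA, B->DC, C->D, D->DD

  step 3 ⇒ step 4: DDDDCBADDDDDDDDDDDDDDDD ⇒ DD·DD·DD·DD·D·DC·BA·DD·DD·DD·DD·DD·DD·DD·DD·DD·DD·DD·DD·DD·DD·DD·DD
    A ↦ BA
    B ↦ DC
    C ↦ D
    D ↦ DD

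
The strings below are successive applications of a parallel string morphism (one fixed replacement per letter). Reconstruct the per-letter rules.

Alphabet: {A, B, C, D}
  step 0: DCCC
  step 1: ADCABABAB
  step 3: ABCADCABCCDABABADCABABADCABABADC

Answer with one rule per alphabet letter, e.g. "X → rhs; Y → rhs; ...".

A->C, B->CD, C->AB, D->ADC

  step 0 ⇒ step 1: DCCC ⇒ ADC·AB·AB·AB
    C ↦ AB
    D ↦ ADC
    A ↦ C  (constrained at step 1)
    B ↦ CD  (constrained at step 1)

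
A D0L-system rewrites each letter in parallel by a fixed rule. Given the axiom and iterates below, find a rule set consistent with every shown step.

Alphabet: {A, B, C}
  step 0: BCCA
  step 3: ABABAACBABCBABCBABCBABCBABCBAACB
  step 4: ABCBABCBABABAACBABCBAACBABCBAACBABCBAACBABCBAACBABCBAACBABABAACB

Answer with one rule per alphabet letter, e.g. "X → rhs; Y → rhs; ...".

A->AB, B->CB, C->AA

  step 3 ⇒ step 4: ABABAACBABCBABCBABCBABCBABCBAACB ⇒ AB·CB·AB·CB·AB·AB·AA·CB·AB·CB·AA·CB·AB·CB·AA·CB·AB·CB·AA·CB·AB·CB·AA·CB·AB·CB·AA·CB·AB·AB·AA·CB
    A ↦ AB
    B ↦ CB
    C ↦ AA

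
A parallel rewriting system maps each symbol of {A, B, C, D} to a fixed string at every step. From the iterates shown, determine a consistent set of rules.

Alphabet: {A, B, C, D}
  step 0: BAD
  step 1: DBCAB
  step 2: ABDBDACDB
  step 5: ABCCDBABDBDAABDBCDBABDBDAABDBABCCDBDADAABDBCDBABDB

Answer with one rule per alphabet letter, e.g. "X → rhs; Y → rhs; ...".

A->C, B->DB, C->DA, D->AB

  step 1 ⇒ step 2: DBCAB ⇒ AB·DB·DA·C·DB
    A ↦ C
    B ↦ DB
    C ↦ DA
    D ↦ AB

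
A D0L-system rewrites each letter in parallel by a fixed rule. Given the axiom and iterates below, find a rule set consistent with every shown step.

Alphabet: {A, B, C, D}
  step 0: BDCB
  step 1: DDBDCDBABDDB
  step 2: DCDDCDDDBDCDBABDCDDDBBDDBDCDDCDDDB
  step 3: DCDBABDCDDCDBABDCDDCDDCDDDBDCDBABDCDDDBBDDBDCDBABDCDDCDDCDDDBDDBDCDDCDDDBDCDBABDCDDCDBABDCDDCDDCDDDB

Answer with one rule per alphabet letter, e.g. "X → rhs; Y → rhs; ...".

  step 2 ⇒ step 3: DCDDCDDDBDCDBABDCDDDBBDDBDCDDCDDDB ⇒ DCD·BAB·DCD·DCD·BAB·DCD·DCD·DCD·DDB·DCD·BAB·DCD·DDB·B·DDB·DCD·BAB·DCD·DCD·DCD·DDB·DDB·DCD·DCD·DDB·DCD·BAB·DCD·DCD·BAB·DCD·DCD·DCD·DDB
    A ↦ B
    B ↦ DDB
    C ↦ BAB
    D ↦ DCD

A->B, B->DDB, C->BAB, D->DCD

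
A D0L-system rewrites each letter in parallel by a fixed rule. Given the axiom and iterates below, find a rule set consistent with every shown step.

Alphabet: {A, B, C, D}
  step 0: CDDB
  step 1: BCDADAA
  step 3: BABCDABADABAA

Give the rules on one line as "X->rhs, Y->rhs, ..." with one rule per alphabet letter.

A->B, B->A, C->BC, D->DA

  step 0 ⇒ step 1: CDDB ⇒ BC·DA·DA·A
    B ↦ A
    C ↦ BC
    D ↦ DA
    A ↦ B  (constrained at step 1)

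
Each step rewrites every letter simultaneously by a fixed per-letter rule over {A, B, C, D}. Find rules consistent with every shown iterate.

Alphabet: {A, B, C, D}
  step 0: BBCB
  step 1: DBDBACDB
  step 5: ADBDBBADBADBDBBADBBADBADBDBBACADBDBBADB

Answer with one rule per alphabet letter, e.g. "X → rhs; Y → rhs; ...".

A->B, B->DB, C->AC, D->A

  step 0 ⇒ step 1: BBCB ⇒ DB·DB·AC·DB
    B ↦ DB
    C ↦ AC
    A ↦ B  (constrained at step 1)
    D ↦ A  (constrained at step 1)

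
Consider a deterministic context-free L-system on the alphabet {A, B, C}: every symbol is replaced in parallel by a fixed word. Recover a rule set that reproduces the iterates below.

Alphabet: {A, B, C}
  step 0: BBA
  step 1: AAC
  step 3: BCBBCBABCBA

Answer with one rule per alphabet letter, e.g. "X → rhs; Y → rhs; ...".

  step 0 ⇒ step 1: BBA ⇒ A·A·C
    A ↦ C
    B ↦ A
    C ↦ BCB  (constrained at step 1)

A->C, B->A, C->BCB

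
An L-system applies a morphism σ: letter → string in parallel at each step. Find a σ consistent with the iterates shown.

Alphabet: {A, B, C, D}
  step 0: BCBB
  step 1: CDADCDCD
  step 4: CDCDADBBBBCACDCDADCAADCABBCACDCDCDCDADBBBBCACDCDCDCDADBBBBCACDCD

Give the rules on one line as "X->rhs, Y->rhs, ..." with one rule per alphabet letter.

A->BB, B->CD, C->AD, D->CA

  step 0 ⇒ step 1: BCBB ⇒ CD·AD·CD·CD
    B ↦ CD
    C ↦ AD
    A ↦ BB  (constrained at step 1)
    D ↦ CA  (constrained at step 1)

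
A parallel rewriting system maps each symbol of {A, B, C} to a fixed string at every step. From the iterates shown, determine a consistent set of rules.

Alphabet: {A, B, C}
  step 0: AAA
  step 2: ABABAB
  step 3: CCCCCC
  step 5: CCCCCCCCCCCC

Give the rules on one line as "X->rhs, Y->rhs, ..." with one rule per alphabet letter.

A->C, B->C, C->AB

  step 2 ⇒ step 3: ABABAB ⇒ C·C·C·C·C·C
    A ↦ C
    B ↦ C
    C ↦ AB  (constrained at step 3)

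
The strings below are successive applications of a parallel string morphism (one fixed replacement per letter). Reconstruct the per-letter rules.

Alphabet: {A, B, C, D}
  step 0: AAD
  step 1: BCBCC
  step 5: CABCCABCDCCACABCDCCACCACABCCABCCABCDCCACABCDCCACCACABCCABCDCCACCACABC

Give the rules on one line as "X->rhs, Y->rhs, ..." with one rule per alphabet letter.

  step 0 ⇒ step 1: AAD ⇒ BC·BC·C
    A ↦ BC
    D ↦ C
    B ↦ DC  (constrained at step 1)
    C ↦ CA  (constrained at step 1)

A->BC, B->DC, C->CA, D->C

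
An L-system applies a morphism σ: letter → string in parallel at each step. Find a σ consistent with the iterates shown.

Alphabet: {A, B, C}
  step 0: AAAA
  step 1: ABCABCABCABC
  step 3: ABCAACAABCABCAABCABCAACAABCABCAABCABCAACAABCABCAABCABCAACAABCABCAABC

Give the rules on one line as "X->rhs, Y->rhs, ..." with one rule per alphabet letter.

A->ABC, B->AAC, C->A

  step 0 ⇒ step 1: AAAA ⇒ ABC·ABC·ABC·ABC
    A ↦ ABC
    B ↦ AAC  (constrained at step 1)
    C ↦ A  (constrained at step 1)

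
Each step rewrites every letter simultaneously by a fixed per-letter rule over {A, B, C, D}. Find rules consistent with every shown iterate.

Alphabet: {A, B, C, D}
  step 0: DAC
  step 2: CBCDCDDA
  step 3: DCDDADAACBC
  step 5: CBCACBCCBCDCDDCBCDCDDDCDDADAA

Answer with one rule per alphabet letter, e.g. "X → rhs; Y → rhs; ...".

A->CBC, B->CD, C->D, D->A

  step 2 ⇒ step 3: CBCDCDDA ⇒ D·CD·D·A·D·A·A·CBC
    A ↦ CBC
    B ↦ CD
    C ↦ D
    D ↦ A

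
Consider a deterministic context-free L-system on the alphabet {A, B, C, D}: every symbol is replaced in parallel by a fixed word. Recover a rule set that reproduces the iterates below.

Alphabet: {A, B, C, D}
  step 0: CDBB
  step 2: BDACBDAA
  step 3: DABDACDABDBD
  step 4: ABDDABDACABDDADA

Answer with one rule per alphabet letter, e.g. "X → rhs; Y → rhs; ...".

  step 3 ⇒ step 4: DABDACDABDBD ⇒ A·BD·D·A·BD·AC·A·BD·D·A·D·A
    A ↦ BD
    B ↦ D
    C ↦ AC
    D ↦ A

A->BD, B->D, C->AC, D->A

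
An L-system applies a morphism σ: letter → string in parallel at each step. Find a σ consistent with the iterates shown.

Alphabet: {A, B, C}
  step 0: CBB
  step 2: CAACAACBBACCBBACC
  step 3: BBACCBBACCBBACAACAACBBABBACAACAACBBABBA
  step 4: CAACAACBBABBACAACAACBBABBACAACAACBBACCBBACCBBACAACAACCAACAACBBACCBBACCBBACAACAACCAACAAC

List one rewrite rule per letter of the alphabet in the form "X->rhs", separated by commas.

A->C, B->CAA, C->BBA

  step 3 ⇒ step 4: BBACCBBACCBBACAACAACBBABBACAACAACBBABBA ⇒ CAA·CAA·C·BBA·BBA·CAA·CAA·C·BBA·BBA·CAA·CAA·C·BBA·C·C·BBA·C·C·BBA·CAA·CAA·C·CAA·CAA·C·BBA·C·C·BBA·C·C·BBA·CAA·CAA·C·CAA·CAA·C
    A ↦ C
    B ↦ CAA
    C ↦ BBA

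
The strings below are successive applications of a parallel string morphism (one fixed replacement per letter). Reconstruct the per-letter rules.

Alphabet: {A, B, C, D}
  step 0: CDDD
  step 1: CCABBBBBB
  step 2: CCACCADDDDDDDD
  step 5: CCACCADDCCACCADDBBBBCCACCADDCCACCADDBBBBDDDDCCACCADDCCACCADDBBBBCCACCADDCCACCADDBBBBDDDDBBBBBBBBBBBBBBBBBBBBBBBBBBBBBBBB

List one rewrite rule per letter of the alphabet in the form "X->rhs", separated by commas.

  step 1 ⇒ step 2: CCABBBBBB ⇒ CCA·CCA·DD·D·D·D·D·D·D
    A ↦ DD
    B ↦ D
    C ↦ CCA
  step 0 ⇒ step 1: CDDD ⇒ CCA·BB·BB·BB
    D ↦ BB

A->DD, B->D, C->CCA, D->BB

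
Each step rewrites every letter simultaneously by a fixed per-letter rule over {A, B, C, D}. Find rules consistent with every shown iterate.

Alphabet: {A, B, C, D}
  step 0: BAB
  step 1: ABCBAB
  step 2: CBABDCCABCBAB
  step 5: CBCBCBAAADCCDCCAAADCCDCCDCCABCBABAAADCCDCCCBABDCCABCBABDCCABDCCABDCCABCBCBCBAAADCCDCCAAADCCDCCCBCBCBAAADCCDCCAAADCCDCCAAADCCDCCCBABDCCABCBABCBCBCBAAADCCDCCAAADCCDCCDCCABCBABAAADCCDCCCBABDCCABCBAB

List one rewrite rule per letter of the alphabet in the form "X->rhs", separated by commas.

A->CB, B->AB, C->DCC, D->AAA

  step 1 ⇒ step 2: ABCBAB ⇒ CB·AB·DCC·AB·CB·AB
    A ↦ CB
    B ↦ AB
    C ↦ DCC
    D ↦ AAA  (constrained at step 2)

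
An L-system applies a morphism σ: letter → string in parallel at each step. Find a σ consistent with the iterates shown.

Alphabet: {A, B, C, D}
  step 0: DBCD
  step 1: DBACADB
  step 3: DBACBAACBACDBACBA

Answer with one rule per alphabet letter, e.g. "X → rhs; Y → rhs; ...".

  step 0 ⇒ step 1: DBCD ⇒ DB·AC·A·DB
    B ↦ AC
    C ↦ A
    D ↦ DB
    A ↦ B  (constrained at step 1)

A->B, B->AC, C->A, D->DB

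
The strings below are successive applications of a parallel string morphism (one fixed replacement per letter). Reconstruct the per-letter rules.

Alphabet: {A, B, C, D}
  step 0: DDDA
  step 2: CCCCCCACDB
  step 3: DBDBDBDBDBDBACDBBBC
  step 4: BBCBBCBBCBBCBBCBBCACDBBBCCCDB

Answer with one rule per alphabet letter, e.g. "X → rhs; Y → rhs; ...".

  step 3 ⇒ step 4: DBDBDBDBDBDBACDBBBC ⇒ BB·C·BB·C·BB·C·BB·C·BB·C·BB·C·AC·DB·BB·C·C·C·DB
    A ↦ AC
    B ↦ C
    C ↦ DB
    D ↦ BB

A->AC, B->C, C->DB, D->BB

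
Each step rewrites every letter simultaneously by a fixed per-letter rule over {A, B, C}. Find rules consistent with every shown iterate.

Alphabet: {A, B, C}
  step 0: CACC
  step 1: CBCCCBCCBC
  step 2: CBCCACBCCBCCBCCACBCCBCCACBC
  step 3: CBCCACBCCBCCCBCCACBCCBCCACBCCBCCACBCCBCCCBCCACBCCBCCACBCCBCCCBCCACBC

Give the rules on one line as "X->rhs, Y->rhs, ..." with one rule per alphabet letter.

A->C, B->CA, C->CBC

  step 2 ⇒ step 3: CBCCACBCCBCCBCCACBCCBCCACBC ⇒ CBC·CA·CBC·CBC·C·CBC·CA·CBC·CBC·CA·CBC·CBC·CA·CBC·CBC·C·CBC·CA·CBC·CBC·CA·CBC·CBC·C·CBC·CA·CBC
    A ↦ C
    B ↦ CA
    C ↦ CBC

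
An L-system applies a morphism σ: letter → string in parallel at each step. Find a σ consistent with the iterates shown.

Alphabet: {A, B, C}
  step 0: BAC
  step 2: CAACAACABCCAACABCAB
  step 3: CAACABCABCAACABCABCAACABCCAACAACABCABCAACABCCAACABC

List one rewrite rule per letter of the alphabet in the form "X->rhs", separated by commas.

  step 2 ⇒ step 3: CAACAACABCCAACABCAB ⇒ CAA·CAB·CAB·CAA·CAB·CAB·CAA·CAB·C·CAA·CAA·CAB·CAB·CAA·CAB·C·CAA·CAB·C
    A ↦ CAB
    B ↦ C
    C ↦ CAA

A->CAB, B->C, C->CAA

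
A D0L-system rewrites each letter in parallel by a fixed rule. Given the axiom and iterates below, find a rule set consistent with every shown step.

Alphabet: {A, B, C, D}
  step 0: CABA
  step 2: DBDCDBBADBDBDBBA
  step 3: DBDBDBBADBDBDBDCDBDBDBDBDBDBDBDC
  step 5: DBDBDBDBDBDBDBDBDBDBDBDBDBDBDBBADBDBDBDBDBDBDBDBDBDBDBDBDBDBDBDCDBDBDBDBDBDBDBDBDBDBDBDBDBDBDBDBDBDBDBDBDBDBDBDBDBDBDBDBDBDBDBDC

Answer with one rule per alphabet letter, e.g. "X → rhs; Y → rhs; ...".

  step 2 ⇒ step 3: DBDCDBBADBDBDBBA ⇒ DB·DB·DB·BA·DB·DB·DB·DC·DB·DB·DB·DB·DB·DB·DB·DC
    A ↦ DC
    B ↦ DB
    C ↦ BA
    D ↦ DB

A->DC, B->DB, C->BA, D->DB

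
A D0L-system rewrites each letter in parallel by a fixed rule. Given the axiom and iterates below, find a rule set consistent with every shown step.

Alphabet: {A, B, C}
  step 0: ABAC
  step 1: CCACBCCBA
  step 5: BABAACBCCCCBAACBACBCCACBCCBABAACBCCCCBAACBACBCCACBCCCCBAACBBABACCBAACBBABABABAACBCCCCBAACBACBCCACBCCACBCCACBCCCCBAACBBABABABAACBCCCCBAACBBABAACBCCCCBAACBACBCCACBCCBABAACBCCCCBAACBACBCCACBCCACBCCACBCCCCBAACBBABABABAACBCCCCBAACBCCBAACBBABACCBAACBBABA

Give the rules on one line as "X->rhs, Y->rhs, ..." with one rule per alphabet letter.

  step 0 ⇒ step 1: ABAC ⇒ CC·ACB·CC·BA
    A ↦ CC
    B ↦ ACB
    C ↦ BA

A->CC, B->ACB, C->BA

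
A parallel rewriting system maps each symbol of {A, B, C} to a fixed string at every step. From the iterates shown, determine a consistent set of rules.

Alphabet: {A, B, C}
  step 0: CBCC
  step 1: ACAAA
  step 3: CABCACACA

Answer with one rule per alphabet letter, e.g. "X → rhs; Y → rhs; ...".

A->B, B->CA, C->A

  step 0 ⇒ step 1: CBCC ⇒ A·CA·A·A
    B ↦ CA
    C ↦ A
    A ↦ B  (constrained at step 1)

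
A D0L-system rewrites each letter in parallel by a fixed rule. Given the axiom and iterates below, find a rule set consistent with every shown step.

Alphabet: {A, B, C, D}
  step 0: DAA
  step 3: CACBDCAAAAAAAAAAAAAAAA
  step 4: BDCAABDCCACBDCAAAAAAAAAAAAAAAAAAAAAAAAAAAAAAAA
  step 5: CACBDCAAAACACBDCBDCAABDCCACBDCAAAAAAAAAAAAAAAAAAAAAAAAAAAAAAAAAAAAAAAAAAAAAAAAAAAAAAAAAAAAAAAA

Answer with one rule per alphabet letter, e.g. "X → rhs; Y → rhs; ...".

A->AA, B->CA, C->BDC, D->C

  step 4 ⇒ step 5: BDCAABDCCACBDCAAAAAAAAAAAAAAAAAAAAAAAAAAAAAAAA ⇒ CA·C·BDC·AA·AA·CA·C·BDC·BDC·AA·BDC·CA·C·BDC·AA·AA·AA·AA·AA·AA·AA·AA·AA·AA·AA·AA·AA·AA·AA·AA·AA·AA·AA·AA·AA·AA·AA·AA·AA·AA·AA·AA·AA·AA·AA·AA
    A ↦ AA
    B ↦ CA
    C ↦ BDC
    D ↦ C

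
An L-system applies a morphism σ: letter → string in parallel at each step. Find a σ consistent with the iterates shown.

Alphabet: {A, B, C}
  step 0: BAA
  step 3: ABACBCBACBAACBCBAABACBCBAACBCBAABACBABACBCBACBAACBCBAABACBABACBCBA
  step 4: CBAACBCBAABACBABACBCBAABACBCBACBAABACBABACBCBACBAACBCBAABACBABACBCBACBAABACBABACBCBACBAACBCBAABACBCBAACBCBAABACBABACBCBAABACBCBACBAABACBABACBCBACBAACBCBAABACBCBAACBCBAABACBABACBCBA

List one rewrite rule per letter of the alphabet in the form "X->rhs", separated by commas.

A->CBA, B->ACB, C->AB

  step 3 ⇒ step 4: ABACBCBACBAACBCBAABACBCBAACBCBAABACBABACBCBACBAACBCBAABACBABACBCBA ⇒ CBA·ACB·CBA·AB·ACB·AB·ACB·CBA·AB·ACB·CBA·CBA·AB·ACB·AB·ACB·CBA·CBA·ACB·CBA·AB·ACB·AB·ACB·CBA·CBA·AB·ACB·AB·ACB·CBA·CBA·ACB·CBA·AB·ACB·CBA·ACB·CBA·AB·ACB·AB·ACB·CBA·AB·ACB·CBA·CBA·AB·ACB·AB·ACB·CBA·CBA·ACB·CBA·AB·ACB·CBA·ACB·CBA·AB·ACB·AB·ACB·CBA
    A ↦ CBA
    B ↦ ACB
    C ↦ AB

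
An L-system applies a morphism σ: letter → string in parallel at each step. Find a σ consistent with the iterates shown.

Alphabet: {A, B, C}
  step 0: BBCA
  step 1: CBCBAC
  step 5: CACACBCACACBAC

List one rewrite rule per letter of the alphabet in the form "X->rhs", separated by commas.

A->C, B->CB, C->A

  step 0 ⇒ step 1: BBCA ⇒ CB·CB·A·C
    A ↦ C
    B ↦ CB
    C ↦ A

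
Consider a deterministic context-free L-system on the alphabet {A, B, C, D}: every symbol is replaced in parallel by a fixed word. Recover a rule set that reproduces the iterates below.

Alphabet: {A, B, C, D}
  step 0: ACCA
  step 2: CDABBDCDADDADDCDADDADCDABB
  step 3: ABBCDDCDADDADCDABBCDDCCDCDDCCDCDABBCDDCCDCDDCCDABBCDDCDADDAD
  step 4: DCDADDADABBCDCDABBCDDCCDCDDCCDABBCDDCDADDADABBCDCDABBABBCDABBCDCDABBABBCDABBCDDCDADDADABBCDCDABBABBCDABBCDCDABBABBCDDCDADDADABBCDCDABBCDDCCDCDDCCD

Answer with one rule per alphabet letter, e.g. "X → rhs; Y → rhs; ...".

  step 3 ⇒ step 4: ABBCDDCDADDADCDABBCDDCCDCDDCCDCDABBCDDCCDCDDCCDABBCDDCDADDAD ⇒ DC·DAD·DAD·ABB·CD·CD·ABB·CD·DC·CD·CD·DC·CD·ABB·CD·DC·DAD·DAD·ABB·CD·CD·ABB·ABB·CD·ABB·CD·CD·ABB·ABB·CD·ABB·CD·DC·DAD·DAD·ABB·CD·CD·ABB·ABB·CD·ABB·CD·CD·ABB·ABB·CD·DC·DAD·DAD·ABB·CD·CD·ABB·CD·DC·CD·CD·DC·CD
    A ↦ DC
    B ↦ DAD
    C ↦ ABB
    D ↦ CD

A->DC, B->DAD, C->ABB, D->CD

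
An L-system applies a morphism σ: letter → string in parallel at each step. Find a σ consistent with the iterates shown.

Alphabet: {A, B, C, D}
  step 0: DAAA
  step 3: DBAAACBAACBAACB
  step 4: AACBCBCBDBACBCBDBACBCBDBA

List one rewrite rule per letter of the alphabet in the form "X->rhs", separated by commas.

  step 3 ⇒ step 4: DBAAACBAACBAACB ⇒ A·A·CB·CB·CB·DB·A·CB·CB·DB·A·CB·CB·DB·A
    A ↦ CB
    B ↦ A
    C ↦ DB
    D ↦ A

A->CB, B->A, C->DB, D->A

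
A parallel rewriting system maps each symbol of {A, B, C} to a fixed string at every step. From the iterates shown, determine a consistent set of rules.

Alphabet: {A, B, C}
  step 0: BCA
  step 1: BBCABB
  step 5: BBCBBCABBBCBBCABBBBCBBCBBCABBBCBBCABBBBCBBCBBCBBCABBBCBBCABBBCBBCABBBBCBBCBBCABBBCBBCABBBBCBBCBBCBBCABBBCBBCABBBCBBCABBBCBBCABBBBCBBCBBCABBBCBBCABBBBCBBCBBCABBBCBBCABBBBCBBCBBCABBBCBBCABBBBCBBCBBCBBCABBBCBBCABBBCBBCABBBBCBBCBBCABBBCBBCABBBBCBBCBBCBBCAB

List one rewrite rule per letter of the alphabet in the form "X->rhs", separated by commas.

  step 0 ⇒ step 1: BCA ⇒ BBC·AB·B
    A ↦ B
    B ↦ BBC
    C ↦ AB

A->B, B->BBC, C->AB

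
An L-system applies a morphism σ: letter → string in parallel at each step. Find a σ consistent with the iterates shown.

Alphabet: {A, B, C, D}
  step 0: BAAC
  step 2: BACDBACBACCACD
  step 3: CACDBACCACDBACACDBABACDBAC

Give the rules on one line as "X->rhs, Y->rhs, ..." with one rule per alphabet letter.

  step 2 ⇒ step 3: BACDBACBACCACD ⇒ CA·CD·BA·C·CA·CD·BA·CA·CD·BA·BA·CD·BA·C
    A ↦ CD
    B ↦ CA
    C ↦ BA
    D ↦ C

A->CD, B->CA, C->BA, D->C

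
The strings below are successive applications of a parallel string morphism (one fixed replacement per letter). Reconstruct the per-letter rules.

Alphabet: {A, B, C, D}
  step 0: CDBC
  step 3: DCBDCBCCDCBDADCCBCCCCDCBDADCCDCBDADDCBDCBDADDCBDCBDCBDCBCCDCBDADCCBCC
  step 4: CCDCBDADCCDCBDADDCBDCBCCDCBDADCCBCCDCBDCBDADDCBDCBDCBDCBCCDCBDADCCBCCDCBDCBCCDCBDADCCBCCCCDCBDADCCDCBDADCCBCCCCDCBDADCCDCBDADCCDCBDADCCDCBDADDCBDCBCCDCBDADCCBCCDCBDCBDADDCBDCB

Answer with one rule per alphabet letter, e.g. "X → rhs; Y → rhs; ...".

  step 3 ⇒ step 4: DCBDCBCCDCBDADCCBCCCCDCBDADCCDCBDADDCBDCBDADDCBDCBDCBDCBCCDCBDADCCBCC ⇒ CC·DCB·DAD·CC·DCB·DAD·DCB·DCB·CC·DCB·DAD·CC·B·CC·DCB·DCB·DAD·DCB·DCB·DCB·DCB·CC·DCB·DAD·CC·B·CC·DCB·DCB·CC·DCB·DAD·CC·B·CC·CC·DCB·DAD·CC·DCB·DAD·CC·B·CC·CC·DCB·DAD·CC·DCB·DAD·CC·DCB·DAD·CC·DCB·DAD·DCB·DCB·CC·DCB·DAD·CC·B·CC·DCB·DCB·DAD·DCB·DCB
    A ↦ B
    B ↦ DAD
    C ↦ DCB
    D ↦ CC

A->B, B->DAD, C->DCB, D->CC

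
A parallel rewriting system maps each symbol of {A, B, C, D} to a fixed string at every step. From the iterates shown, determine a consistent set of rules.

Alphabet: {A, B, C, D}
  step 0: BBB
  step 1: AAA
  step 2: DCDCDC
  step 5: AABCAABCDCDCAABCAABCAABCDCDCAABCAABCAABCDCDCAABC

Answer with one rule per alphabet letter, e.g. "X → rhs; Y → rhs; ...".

A->DC, B->A, C->ABC, D->A

  step 1 ⇒ step 2: AAA ⇒ DC·DC·DC
    A ↦ DC
  step 0 ⇒ step 1: BBB ⇒ A·A·A
    B ↦ A
    C ↦ ABC  (constrained at step 2)
    D ↦ A  (constrained at step 2)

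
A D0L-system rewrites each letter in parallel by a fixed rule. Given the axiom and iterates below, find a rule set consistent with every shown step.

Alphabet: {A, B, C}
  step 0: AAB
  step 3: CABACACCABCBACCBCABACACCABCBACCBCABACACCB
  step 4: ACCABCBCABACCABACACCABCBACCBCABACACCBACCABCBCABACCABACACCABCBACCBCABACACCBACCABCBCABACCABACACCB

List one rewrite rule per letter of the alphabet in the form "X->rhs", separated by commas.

A->CAB, B->CB, C->AC

  step 3 ⇒ step 4: CABACACCABCBACCBCABACACCABCBACCBCABACACCB ⇒ AC·CAB·CB·CAB·AC·CAB·AC·AC·CAB·CB·AC·CB·CAB·AC·AC·CB·AC·CAB·CB·CAB·AC·CAB·AC·AC·CAB·CB·AC·CB·CAB·AC·AC·CB·AC·CAB·CB·CAB·AC·CAB·AC·AC·CB
    A ↦ CAB
    B ↦ CB
    C ↦ AC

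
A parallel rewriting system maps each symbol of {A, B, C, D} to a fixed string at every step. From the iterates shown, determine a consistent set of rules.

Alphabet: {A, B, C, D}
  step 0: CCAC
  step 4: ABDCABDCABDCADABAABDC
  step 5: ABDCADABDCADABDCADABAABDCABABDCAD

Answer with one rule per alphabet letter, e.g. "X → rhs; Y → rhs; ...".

A->AB, B->DC, C->D, D->A

  step 4 ⇒ step 5: ABDCABDCABDCADABAABDC ⇒ AB·DC·A·D·AB·DC·A·D·AB·DC·A·D·AB·A·AB·DC·AB·AB·DC·A·D
    A ↦ AB
    B ↦ DC
    C ↦ D
    D ↦ A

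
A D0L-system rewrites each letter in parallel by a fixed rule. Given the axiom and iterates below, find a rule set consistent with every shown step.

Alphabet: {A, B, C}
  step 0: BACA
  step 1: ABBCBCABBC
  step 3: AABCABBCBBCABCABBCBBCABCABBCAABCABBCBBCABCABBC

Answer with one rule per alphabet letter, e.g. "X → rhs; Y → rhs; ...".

A->BBC, B->A, C->BCA

  step 0 ⇒ step 1: BACA ⇒ A·BBC·BCA·BBC
    A ↦ BBC
    B ↦ A
    C ↦ BCA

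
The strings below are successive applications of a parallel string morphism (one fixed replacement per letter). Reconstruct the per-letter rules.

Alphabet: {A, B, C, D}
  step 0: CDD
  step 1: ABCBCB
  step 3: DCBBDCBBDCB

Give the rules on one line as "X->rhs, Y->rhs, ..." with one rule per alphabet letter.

  step 0 ⇒ step 1: CDD ⇒ AB·CB·CB
    C ↦ AB
    D ↦ CB
    A ↦ B  (constrained at step 1)
    B ↦ D  (constrained at step 1)

A->B, B->D, C->AB, D->CB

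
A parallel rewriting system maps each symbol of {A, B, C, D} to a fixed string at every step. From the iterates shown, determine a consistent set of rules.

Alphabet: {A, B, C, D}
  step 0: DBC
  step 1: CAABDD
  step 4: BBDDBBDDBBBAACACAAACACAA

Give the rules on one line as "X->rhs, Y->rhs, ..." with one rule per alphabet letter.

  step 0 ⇒ step 1: DBC ⇒ CA·A·BDD
    B ↦ A
    C ↦ BDD
    D ↦ CA
    A ↦ B  (constrained at step 1)

A->B, B->A, C->BDD, D->CA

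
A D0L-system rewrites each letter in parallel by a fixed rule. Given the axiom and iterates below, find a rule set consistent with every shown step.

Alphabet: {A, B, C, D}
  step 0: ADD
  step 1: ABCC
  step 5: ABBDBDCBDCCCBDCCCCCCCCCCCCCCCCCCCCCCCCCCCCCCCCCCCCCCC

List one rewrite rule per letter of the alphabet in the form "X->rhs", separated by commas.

A->AB, B->BD, C->CC, D->C

  step 0 ⇒ step 1: ADD ⇒ AB·C·C
    A ↦ AB
    D ↦ C
    B ↦ BD  (constrained at step 1)
    C ↦ CC  (constrained at step 1)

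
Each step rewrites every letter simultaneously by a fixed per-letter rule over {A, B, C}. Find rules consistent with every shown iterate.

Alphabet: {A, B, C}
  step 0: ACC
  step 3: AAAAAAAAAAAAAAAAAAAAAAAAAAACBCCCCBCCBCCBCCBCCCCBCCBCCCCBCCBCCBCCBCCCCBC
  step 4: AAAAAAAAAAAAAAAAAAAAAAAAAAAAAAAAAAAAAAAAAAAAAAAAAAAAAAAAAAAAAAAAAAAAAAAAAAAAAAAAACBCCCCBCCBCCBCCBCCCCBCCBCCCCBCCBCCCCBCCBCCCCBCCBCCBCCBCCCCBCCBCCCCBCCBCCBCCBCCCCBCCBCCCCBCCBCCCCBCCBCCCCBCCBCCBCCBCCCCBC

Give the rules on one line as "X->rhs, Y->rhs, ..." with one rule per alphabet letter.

  step 3 ⇒ step 4: AAAAAAAAAAAAAAAAAAAAAAAAAAACBCCCCBCCBCCBCCBCCCCBCCBCCCCBCCBCCBCCBCCCCBC ⇒ AAA·AAA·AAA·AAA·AAA·AAA·AAA·AAA·AAA·AAA·AAA·AAA·AAA·AAA·AAA·AAA·AAA·AAA·AAA·AAA·AAA·AAA·AAA·AAA·AAA·AAA·AAA·CBC·CC·CBC·CBC·CBC·CBC·CC·CBC·CBC·CC·CBC·CBC·CC·CBC·CBC·CC·CBC·CBC·CBC·CBC·CC·CBC·CBC·CC·CBC·CBC·CBC·CBC·CC·CBC·CBC·CC·CBC·CBC·CC·CBC·CBC·CC·CBC·CBC·CBC·CBC·CC·CBC
    A ↦ AAA
    B ↦ CC
    C ↦ CBC

A->AAA, B->CC, C->CBC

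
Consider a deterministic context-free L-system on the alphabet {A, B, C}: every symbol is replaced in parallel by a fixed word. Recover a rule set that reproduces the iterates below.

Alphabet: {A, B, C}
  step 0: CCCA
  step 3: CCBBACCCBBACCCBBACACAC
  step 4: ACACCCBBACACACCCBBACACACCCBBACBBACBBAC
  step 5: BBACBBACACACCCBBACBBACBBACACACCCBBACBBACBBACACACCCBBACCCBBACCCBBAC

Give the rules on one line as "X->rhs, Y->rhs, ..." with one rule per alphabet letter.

  step 4 ⇒ step 5: ACACCCBBACACACCCBBACACACCCBBACBBACBBAC ⇒ BB·AC·BB·AC·AC·AC·C·C·BB·AC·BB·AC·BB·AC·AC·AC·C·C·BB·AC·BB·AC·BB·AC·AC·AC·C·C·BB·AC·C·C·BB·AC·C·C·BB·AC
    A ↦ BB
    B ↦ C
    C ↦ AC

A->BB, B->C, C->AC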